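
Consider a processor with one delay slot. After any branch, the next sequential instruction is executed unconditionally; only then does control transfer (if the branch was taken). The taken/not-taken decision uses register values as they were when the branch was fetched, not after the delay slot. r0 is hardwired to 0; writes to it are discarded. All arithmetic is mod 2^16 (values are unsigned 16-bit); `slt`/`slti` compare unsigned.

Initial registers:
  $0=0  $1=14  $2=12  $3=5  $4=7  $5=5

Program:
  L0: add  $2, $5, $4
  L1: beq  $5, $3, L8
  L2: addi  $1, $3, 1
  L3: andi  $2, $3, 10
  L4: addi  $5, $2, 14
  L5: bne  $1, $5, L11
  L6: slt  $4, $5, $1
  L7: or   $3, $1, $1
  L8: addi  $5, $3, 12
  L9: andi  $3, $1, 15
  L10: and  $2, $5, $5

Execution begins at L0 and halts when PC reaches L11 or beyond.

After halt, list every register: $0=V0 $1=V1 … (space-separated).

$0=0 $1=6 $2=17 $3=6 $4=7 $5=17

  step pc=0: add  $2, $5, $4  regs=(0,14,12,5,7,5)
  step pc=1: beq  $5, $3, L8  cond=T  regs=(0,14,12,5,7,5)
  step pc=2: addi  $1, $3, 1  regs=(0,6,12,5,7,5)
  step pc=8: addi  $5, $3, 12  regs=(0,6,12,5,7,17)
  step pc=9: andi  $3, $1, 15  regs=(0,6,12,6,7,17)
  step pc=10: and  $2, $5, $5  regs=(0,6,17,6,7,17)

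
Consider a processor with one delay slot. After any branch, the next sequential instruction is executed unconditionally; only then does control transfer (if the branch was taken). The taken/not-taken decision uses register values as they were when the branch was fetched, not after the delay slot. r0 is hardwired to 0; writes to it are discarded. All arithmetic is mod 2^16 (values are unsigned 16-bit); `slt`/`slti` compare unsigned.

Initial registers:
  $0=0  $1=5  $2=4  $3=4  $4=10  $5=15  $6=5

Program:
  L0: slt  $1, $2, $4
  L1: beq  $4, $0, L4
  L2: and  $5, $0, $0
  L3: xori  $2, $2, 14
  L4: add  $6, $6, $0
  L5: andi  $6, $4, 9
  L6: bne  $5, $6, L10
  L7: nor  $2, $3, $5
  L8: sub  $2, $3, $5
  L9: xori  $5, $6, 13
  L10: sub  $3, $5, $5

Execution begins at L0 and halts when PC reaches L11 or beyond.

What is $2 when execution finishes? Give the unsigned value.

65531

PC=0  slt  $1, $2, $4        | $0=0 $1=1 $2=4 $3=4 $4=10 $5=15 $6=5
PC=1  beq  $4, $0, L4        | $0=0 $1=1 $2=4 $3=4 $4=10 $5=15 $6=5  [not taken]
PC=2  and  $5, $0, $0        | $0=0 $1=1 $2=4 $3=4 $4=10 $5=0 $6=5
PC=3  xori  $2, $2, 14       | $0=0 $1=1 $2=10 $3=4 $4=10 $5=0 $6=5
PC=4  add  $6, $6, $0        | $0=0 $1=1 $2=10 $3=4 $4=10 $5=0 $6=5
PC=5  andi  $6, $4, 9        | $0=0 $1=1 $2=10 $3=4 $4=10 $5=0 $6=8
PC=6  bne  $5, $6, L10       | $0=0 $1=1 $2=10 $3=4 $4=10 $5=0 $6=8  [TAKEN]
PC=7  nor  $2, $3, $5        | $0=0 $1=1 $2=65531 $3=4 $4=10 $5=0 $6=8
PC=10 sub  $3, $5, $5        | $0=0 $1=1 $2=65531 $3=0 $4=10 $5=0 $6=8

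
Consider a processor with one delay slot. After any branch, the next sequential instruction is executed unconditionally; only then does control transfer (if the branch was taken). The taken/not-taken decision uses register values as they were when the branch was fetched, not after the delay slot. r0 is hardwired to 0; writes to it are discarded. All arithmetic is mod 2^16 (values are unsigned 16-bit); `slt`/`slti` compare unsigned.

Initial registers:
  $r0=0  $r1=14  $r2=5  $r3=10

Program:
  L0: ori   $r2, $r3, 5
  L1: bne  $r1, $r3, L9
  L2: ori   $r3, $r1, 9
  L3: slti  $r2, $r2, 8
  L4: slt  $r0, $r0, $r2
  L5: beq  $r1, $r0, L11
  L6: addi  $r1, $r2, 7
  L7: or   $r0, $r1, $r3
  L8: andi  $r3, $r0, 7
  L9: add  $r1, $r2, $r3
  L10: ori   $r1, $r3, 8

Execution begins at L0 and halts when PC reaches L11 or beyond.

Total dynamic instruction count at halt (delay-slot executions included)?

5

  step pc=0: ori   $r2, $r3, 5  regs=(0,14,15,10)
  step pc=1: bne  $r1, $r3, L9  cond=T  regs=(0,14,15,10)
  step pc=2: ori   $r3, $r1, 9  regs=(0,14,15,15)
  step pc=9: add  $r1, $r2, $r3  regs=(0,30,15,15)
  step pc=10: ori   $r1, $r3, 8  regs=(0,15,15,15)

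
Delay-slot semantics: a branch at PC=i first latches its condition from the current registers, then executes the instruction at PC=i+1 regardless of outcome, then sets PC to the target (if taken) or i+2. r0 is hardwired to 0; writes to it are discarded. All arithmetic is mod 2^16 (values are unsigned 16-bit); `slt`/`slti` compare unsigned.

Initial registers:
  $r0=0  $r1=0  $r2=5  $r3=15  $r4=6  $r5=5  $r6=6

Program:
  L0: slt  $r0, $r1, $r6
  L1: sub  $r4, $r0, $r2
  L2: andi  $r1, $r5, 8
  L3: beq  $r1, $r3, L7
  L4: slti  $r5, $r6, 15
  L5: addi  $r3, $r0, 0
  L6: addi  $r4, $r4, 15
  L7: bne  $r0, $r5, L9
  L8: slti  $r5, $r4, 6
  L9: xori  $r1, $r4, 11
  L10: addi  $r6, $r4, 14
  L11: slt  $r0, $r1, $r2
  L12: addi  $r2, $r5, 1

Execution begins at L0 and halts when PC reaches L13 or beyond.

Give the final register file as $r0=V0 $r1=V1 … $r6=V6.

$r0=0 $r1=1 $r2=1 $r3=0 $r4=10 $r5=0 $r6=24

PC=0  slt  $r0, $r1, $r6     | $r0=0 $r1=0 $r2=5 $r3=15 $r4=6 $r5=5 $r6=6
PC=1  sub  $r4, $r0, $r2     | $r0=0 $r1=0 $r2=5 $r3=15 $r4=65531 $r5=5 $r6=6
PC=2  andi  $r1, $r5, 8      | $r0=0 $r1=0 $r2=5 $r3=15 $r4=65531 $r5=5 $r6=6
PC=3  beq  $r1, $r3, L7      | $r0=0 $r1=0 $r2=5 $r3=15 $r4=65531 $r5=5 $r6=6  [not taken]
PC=4  slti  $r5, $r6, 15     | $r0=0 $r1=0 $r2=5 $r3=15 $r4=65531 $r5=1 $r6=6
PC=5  addi  $r3, $r0, 0      | $r0=0 $r1=0 $r2=5 $r3=0 $r4=65531 $r5=1 $r6=6
PC=6  addi  $r4, $r4, 15     | $r0=0 $r1=0 $r2=5 $r3=0 $r4=10 $r5=1 $r6=6
PC=7  bne  $r0, $r5, L9      | $r0=0 $r1=0 $r2=5 $r3=0 $r4=10 $r5=1 $r6=6  [TAKEN]
PC=8  slti  $r5, $r4, 6      | $r0=0 $r1=0 $r2=5 $r3=0 $r4=10 $r5=0 $r6=6
PC=9  xori  $r1, $r4, 11     | $r0=0 $r1=1 $r2=5 $r3=0 $r4=10 $r5=0 $r6=6
PC=10 addi  $r6, $r4, 14     | $r0=0 $r1=1 $r2=5 $r3=0 $r4=10 $r5=0 $r6=24
PC=11 slt  $r0, $r1, $r2     | $r0=0 $r1=1 $r2=5 $r3=0 $r4=10 $r5=0 $r6=24
PC=12 addi  $r2, $r5, 1      | $r0=0 $r1=1 $r2=1 $r3=0 $r4=10 $r5=0 $r6=24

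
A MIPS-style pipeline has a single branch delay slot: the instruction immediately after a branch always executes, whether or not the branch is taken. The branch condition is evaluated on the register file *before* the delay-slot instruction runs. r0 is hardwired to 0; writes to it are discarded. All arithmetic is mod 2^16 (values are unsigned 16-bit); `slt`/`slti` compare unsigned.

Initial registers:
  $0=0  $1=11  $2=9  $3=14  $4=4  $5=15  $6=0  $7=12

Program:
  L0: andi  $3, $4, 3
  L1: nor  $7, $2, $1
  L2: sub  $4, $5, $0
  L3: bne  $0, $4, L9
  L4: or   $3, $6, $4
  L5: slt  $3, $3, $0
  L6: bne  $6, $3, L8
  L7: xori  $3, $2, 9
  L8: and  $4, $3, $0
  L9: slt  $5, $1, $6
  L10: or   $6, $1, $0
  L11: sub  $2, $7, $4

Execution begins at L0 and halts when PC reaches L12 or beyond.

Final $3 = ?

15

  step pc=0: andi  $3, $4, 3  regs=(0,11,9,0,4,15,0,12)
  step pc=1: nor  $7, $2, $1  regs=(0,11,9,0,4,15,0,65524)
  step pc=2: sub  $4, $5, $0  regs=(0,11,9,0,15,15,0,65524)
  step pc=3: bne  $0, $4, L9  cond=T  regs=(0,11,9,0,15,15,0,65524)
  step pc=4: or   $3, $6, $4  regs=(0,11,9,15,15,15,0,65524)
  step pc=9: slt  $5, $1, $6  regs=(0,11,9,15,15,0,0,65524)
  step pc=10: or   $6, $1, $0  regs=(0,11,9,15,15,0,11,65524)
  step pc=11: sub  $2, $7, $4  regs=(0,11,65509,15,15,0,11,65524)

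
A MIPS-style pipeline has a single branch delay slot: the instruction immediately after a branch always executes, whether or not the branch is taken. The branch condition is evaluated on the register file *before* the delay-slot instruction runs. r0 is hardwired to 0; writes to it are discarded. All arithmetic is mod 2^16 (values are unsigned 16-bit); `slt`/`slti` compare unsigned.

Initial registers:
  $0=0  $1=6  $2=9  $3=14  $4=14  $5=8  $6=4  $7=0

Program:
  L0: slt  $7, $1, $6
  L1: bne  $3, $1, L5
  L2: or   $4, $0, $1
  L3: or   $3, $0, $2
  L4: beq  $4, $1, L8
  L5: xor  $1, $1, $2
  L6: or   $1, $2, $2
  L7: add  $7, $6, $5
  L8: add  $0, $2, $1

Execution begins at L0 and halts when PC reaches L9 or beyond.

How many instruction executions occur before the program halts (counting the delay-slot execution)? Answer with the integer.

[0] slt  $7, $1, $6  →  {$0:0, $1:6, $2:9, $3:14, $4:14, $5:8, $6:4, $7:0}
[1] bne  $3, $1, L5  →  {$0:0, $1:6, $2:9, $3:14, $4:14, $5:8, $6:4, $7:0}  ⟨branch taken⟩
[2] or   $4, $0, $1  →  {$0:0, $1:6, $2:9, $3:14, $4:6, $5:8, $6:4, $7:0}
[5] xor  $1, $1, $2  →  {$0:0, $1:15, $2:9, $3:14, $4:6, $5:8, $6:4, $7:0}
[6] or   $1, $2, $2  →  {$0:0, $1:9, $2:9, $3:14, $4:6, $5:8, $6:4, $7:0}
[7] add  $7, $6, $5  →  {$0:0, $1:9, $2:9, $3:14, $4:6, $5:8, $6:4, $7:12}
[8] add  $0, $2, $1  →  {$0:0, $1:9, $2:9, $3:14, $4:6, $5:8, $6:4, $7:12}

7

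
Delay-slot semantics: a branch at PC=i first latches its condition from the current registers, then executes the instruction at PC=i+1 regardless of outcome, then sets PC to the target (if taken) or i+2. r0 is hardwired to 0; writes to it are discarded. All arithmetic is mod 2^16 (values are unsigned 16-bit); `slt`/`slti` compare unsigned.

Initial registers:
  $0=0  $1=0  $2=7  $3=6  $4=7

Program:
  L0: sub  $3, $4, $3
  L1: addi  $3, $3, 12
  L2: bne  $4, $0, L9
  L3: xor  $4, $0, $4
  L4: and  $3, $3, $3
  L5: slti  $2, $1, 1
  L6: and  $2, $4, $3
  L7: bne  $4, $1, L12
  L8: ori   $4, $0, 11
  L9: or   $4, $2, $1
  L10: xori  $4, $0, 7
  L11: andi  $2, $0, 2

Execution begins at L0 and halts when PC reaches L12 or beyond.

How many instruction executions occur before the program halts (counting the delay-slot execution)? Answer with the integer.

7

  step pc=0: sub  $3, $4, $3  regs=(0,0,7,1,7)
  step pc=1: addi  $3, $3, 12  regs=(0,0,7,13,7)
  step pc=2: bne  $4, $0, L9  cond=T  regs=(0,0,7,13,7)
  step pc=3: xor  $4, $0, $4  regs=(0,0,7,13,7)
  step pc=9: or   $4, $2, $1  regs=(0,0,7,13,7)
  step pc=10: xori  $4, $0, 7  regs=(0,0,7,13,7)
  step pc=11: andi  $2, $0, 2  regs=(0,0,0,13,7)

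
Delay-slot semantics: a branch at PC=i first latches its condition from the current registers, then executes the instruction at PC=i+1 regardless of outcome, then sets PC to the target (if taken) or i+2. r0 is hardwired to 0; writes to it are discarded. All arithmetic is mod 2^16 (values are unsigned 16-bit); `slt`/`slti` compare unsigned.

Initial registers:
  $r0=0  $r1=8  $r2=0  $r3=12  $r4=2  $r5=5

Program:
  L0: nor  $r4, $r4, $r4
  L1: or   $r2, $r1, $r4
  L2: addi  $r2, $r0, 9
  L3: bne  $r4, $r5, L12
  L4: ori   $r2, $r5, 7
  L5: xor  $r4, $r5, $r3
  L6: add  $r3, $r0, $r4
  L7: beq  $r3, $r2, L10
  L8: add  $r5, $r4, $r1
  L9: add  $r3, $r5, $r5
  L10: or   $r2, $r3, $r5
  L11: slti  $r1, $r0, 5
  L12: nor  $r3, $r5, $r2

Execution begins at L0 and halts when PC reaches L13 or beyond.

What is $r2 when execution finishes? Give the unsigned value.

[0] nor  $r4, $r4, $r4  →  {$r0:0, $r1:8, $r2:0, $r3:12, $r4:65533, $r5:5}
[1] or   $r2, $r1, $r4  →  {$r0:0, $r1:8, $r2:65533, $r3:12, $r4:65533, $r5:5}
[2] addi  $r2, $r0, 9  →  {$r0:0, $r1:8, $r2:9, $r3:12, $r4:65533, $r5:5}
[3] bne  $r4, $r5, L12  →  {$r0:0, $r1:8, $r2:9, $r3:12, $r4:65533, $r5:5}  ⟨branch taken⟩
[4] ori   $r2, $r5, 7  →  {$r0:0, $r1:8, $r2:7, $r3:12, $r4:65533, $r5:5}
[12] nor  $r3, $r5, $r2  →  {$r0:0, $r1:8, $r2:7, $r3:65528, $r4:65533, $r5:5}

7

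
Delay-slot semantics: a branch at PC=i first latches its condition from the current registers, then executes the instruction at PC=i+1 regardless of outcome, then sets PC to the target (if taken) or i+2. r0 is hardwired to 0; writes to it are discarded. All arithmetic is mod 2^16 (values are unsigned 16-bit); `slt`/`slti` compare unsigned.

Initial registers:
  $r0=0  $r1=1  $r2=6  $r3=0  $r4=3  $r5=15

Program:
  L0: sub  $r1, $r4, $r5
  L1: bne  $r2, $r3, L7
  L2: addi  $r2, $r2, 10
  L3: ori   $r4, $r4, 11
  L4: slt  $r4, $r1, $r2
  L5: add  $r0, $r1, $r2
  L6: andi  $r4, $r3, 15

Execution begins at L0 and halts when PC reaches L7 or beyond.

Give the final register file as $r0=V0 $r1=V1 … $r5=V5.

$r0=0 $r1=65524 $r2=16 $r3=0 $r4=3 $r5=15

#0 sub  $r1, $r4, $r5 ; 0/65524/6/0/3/15
#1 bne  $r2, $r3, L7 ; 0/65524/6/0/3/15 ; →target
#2 addi  $r2, $r2, 10 ; 0/65524/16/0/3/15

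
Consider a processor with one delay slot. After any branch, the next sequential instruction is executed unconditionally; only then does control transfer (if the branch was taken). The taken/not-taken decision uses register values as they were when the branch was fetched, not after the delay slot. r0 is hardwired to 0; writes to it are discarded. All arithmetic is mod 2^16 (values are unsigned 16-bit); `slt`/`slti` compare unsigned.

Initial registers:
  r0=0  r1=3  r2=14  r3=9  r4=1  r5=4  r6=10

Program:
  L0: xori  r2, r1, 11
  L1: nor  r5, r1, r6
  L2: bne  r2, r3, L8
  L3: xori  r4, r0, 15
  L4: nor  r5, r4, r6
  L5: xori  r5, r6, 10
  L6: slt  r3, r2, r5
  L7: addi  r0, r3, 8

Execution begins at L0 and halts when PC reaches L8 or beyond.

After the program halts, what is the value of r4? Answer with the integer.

[0] xori  r2, r1, 11  →  {r0:0, r1:3, r2:8, r3:9, r4:1, r5:4, r6:10}
[1] nor  r5, r1, r6  →  {r0:0, r1:3, r2:8, r3:9, r4:1, r5:65524, r6:10}
[2] bne  r2, r3, L8  →  {r0:0, r1:3, r2:8, r3:9, r4:1, r5:65524, r6:10}  ⟨branch taken⟩
[3] xori  r4, r0, 15  →  {r0:0, r1:3, r2:8, r3:9, r4:15, r5:65524, r6:10}

15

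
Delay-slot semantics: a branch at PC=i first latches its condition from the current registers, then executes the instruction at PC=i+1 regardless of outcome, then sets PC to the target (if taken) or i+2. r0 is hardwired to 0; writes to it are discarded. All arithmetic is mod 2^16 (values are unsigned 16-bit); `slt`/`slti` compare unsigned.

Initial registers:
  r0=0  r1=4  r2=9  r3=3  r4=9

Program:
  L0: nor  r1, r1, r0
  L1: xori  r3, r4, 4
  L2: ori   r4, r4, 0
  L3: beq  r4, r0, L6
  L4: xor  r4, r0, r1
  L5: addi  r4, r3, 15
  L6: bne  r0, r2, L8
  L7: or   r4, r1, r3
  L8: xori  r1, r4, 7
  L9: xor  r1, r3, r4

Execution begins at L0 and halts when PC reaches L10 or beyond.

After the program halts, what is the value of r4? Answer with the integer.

PC=0  nor  r1, r1, r0        | r0=0 r1=65531 r2=9 r3=3 r4=9
PC=1  xori  r3, r4, 4        | r0=0 r1=65531 r2=9 r3=13 r4=9
PC=2  ori   r4, r4, 0        | r0=0 r1=65531 r2=9 r3=13 r4=9
PC=3  beq  r4, r0, L6        | r0=0 r1=65531 r2=9 r3=13 r4=9  [not taken]
PC=4  xor  r4, r0, r1        | r0=0 r1=65531 r2=9 r3=13 r4=65531
PC=5  addi  r4, r3, 15       | r0=0 r1=65531 r2=9 r3=13 r4=28
PC=6  bne  r0, r2, L8        | r0=0 r1=65531 r2=9 r3=13 r4=28  [TAKEN]
PC=7  or   r4, r1, r3        | r0=0 r1=65531 r2=9 r3=13 r4=65535
PC=8  xori  r1, r4, 7        | r0=0 r1=65528 r2=9 r3=13 r4=65535
PC=9  xor  r1, r3, r4        | r0=0 r1=65522 r2=9 r3=13 r4=65535

65535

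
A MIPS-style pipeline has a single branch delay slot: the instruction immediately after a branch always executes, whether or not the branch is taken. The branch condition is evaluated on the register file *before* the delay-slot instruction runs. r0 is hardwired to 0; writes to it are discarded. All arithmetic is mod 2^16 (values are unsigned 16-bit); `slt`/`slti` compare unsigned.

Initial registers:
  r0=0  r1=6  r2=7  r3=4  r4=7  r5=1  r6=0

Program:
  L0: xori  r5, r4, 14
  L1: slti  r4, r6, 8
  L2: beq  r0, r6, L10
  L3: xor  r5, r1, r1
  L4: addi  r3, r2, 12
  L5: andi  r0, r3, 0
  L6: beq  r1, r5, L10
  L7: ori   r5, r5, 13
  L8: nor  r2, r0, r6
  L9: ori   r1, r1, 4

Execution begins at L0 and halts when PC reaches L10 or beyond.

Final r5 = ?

  step pc=0: xori  r5, r4, 14  regs=(0,6,7,4,7,9,0)
  step pc=1: slti  r4, r6, 8  regs=(0,6,7,4,1,9,0)
  step pc=2: beq  r0, r6, L10  cond=T  regs=(0,6,7,4,1,9,0)
  step pc=3: xor  r5, r1, r1  regs=(0,6,7,4,1,0,0)

0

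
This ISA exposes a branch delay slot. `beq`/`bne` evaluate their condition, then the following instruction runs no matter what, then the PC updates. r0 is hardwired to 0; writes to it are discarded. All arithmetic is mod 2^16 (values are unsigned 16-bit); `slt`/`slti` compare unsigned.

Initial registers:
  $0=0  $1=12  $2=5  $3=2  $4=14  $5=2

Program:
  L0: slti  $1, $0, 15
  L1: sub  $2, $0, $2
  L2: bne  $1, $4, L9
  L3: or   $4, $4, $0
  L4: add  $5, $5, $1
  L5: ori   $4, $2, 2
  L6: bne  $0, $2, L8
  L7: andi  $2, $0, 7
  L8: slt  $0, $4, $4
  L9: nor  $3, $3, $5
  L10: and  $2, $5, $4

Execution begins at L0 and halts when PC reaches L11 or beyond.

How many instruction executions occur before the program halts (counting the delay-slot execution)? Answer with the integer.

[0] slti  $1, $0, 15  →  {$0:0, $1:1, $2:5, $3:2, $4:14, $5:2}
[1] sub  $2, $0, $2  →  {$0:0, $1:1, $2:65531, $3:2, $4:14, $5:2}
[2] bne  $1, $4, L9  →  {$0:0, $1:1, $2:65531, $3:2, $4:14, $5:2}  ⟨branch taken⟩
[3] or   $4, $4, $0  →  {$0:0, $1:1, $2:65531, $3:2, $4:14, $5:2}
[9] nor  $3, $3, $5  →  {$0:0, $1:1, $2:65531, $3:65533, $4:14, $5:2}
[10] and  $2, $5, $4  →  {$0:0, $1:1, $2:2, $3:65533, $4:14, $5:2}

6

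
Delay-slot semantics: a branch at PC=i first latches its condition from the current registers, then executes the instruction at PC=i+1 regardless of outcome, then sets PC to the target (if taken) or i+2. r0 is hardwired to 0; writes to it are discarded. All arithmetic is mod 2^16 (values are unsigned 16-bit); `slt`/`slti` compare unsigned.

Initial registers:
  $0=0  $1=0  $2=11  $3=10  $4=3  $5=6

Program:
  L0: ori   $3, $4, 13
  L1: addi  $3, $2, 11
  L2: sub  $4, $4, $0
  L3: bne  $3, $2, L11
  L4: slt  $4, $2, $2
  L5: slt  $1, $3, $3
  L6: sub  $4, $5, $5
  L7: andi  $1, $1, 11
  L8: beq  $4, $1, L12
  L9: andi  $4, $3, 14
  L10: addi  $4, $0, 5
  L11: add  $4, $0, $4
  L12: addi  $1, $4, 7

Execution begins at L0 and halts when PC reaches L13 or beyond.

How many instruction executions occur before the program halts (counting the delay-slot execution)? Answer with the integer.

7

#0 ori   $3, $4, 13 ; 0/0/11/15/3/6
#1 addi  $3, $2, 11 ; 0/0/11/22/3/6
#2 sub  $4, $4, $0 ; 0/0/11/22/3/6
#3 bne  $3, $2, L11 ; 0/0/11/22/3/6 ; →target
#4 slt  $4, $2, $2 ; 0/0/11/22/0/6
#11 add  $4, $0, $4 ; 0/0/11/22/0/6
#12 addi  $1, $4, 7 ; 0/7/11/22/0/6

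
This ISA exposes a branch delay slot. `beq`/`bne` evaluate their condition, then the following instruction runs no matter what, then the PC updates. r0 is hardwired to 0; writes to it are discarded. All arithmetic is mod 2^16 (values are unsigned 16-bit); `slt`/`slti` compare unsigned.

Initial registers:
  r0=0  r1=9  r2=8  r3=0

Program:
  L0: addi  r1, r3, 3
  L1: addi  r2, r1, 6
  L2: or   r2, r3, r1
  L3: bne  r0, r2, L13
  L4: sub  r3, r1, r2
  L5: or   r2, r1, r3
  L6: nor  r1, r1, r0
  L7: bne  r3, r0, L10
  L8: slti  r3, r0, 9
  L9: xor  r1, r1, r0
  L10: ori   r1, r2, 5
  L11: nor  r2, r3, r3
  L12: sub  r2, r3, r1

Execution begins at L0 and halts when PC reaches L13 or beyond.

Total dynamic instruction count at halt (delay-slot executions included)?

PC=0  addi  r1, r3, 3        | r0=0 r1=3 r2=8 r3=0
PC=1  addi  r2, r1, 6        | r0=0 r1=3 r2=9 r3=0
PC=2  or   r2, r3, r1        | r0=0 r1=3 r2=3 r3=0
PC=3  bne  r0, r2, L13       | r0=0 r1=3 r2=3 r3=0  [TAKEN]
PC=4  sub  r3, r1, r2        | r0=0 r1=3 r2=3 r3=0

5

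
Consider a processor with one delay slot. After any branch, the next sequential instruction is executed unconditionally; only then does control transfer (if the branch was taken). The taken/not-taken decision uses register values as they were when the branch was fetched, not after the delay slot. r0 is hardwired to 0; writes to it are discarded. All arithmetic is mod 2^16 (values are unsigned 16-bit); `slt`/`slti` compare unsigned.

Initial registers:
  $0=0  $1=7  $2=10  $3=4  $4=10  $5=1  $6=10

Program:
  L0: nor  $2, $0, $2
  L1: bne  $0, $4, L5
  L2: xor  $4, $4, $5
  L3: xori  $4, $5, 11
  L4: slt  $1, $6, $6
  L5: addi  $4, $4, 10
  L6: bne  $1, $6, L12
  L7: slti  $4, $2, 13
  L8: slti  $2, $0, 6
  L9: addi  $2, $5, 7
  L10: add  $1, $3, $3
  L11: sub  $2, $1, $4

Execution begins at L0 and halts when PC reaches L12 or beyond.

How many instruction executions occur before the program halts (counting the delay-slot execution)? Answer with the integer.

[0] nor  $2, $0, $2  →  {$0:0, $1:7, $2:65525, $3:4, $4:10, $5:1, $6:10}
[1] bne  $0, $4, L5  →  {$0:0, $1:7, $2:65525, $3:4, $4:10, $5:1, $6:10}  ⟨branch taken⟩
[2] xor  $4, $4, $5  →  {$0:0, $1:7, $2:65525, $3:4, $4:11, $5:1, $6:10}
[5] addi  $4, $4, 10  →  {$0:0, $1:7, $2:65525, $3:4, $4:21, $5:1, $6:10}
[6] bne  $1, $6, L12  →  {$0:0, $1:7, $2:65525, $3:4, $4:21, $5:1, $6:10}  ⟨branch taken⟩
[7] slti  $4, $2, 13  →  {$0:0, $1:7, $2:65525, $3:4, $4:0, $5:1, $6:10}

6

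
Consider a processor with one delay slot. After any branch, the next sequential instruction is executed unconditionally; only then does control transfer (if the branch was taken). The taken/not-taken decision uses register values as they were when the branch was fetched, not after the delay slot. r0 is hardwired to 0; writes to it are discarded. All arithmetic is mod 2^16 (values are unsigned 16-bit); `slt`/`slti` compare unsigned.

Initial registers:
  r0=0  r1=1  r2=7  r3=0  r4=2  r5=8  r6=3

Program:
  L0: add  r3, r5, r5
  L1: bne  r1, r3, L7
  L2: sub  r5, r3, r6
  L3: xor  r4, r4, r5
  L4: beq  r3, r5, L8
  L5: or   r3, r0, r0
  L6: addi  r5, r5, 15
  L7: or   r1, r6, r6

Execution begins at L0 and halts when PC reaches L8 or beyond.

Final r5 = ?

13

[0] add  r3, r5, r5  →  {r0:0, r1:1, r2:7, r3:16, r4:2, r5:8, r6:3}
[1] bne  r1, r3, L7  →  {r0:0, r1:1, r2:7, r3:16, r4:2, r5:8, r6:3}  ⟨branch taken⟩
[2] sub  r5, r3, r6  →  {r0:0, r1:1, r2:7, r3:16, r4:2, r5:13, r6:3}
[7] or   r1, r6, r6  →  {r0:0, r1:3, r2:7, r3:16, r4:2, r5:13, r6:3}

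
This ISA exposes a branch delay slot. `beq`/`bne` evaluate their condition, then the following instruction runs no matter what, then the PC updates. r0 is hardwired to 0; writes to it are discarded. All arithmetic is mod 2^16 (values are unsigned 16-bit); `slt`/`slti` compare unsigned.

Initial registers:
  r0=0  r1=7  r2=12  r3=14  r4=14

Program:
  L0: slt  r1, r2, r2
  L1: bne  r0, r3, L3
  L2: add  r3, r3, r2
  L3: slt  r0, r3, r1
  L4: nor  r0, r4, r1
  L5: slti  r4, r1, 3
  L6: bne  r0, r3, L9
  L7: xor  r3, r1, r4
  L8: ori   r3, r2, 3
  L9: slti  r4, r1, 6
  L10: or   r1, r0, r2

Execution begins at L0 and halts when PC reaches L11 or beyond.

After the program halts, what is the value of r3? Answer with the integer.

  step pc=0: slt  r1, r2, r2  regs=(0,0,12,14,14)
  step pc=1: bne  r0, r3, L3  cond=T  regs=(0,0,12,14,14)
  step pc=2: add  r3, r3, r2  regs=(0,0,12,26,14)
  step pc=3: slt  r0, r3, r1  regs=(0,0,12,26,14)
  step pc=4: nor  r0, r4, r1  regs=(0,0,12,26,14)
  step pc=5: slti  r4, r1, 3  regs=(0,0,12,26,1)
  step pc=6: bne  r0, r3, L9  cond=T  regs=(0,0,12,26,1)
  step pc=7: xor  r3, r1, r4  regs=(0,0,12,1,1)
  step pc=9: slti  r4, r1, 6  regs=(0,0,12,1,1)
  step pc=10: or   r1, r0, r2  regs=(0,12,12,1,1)

1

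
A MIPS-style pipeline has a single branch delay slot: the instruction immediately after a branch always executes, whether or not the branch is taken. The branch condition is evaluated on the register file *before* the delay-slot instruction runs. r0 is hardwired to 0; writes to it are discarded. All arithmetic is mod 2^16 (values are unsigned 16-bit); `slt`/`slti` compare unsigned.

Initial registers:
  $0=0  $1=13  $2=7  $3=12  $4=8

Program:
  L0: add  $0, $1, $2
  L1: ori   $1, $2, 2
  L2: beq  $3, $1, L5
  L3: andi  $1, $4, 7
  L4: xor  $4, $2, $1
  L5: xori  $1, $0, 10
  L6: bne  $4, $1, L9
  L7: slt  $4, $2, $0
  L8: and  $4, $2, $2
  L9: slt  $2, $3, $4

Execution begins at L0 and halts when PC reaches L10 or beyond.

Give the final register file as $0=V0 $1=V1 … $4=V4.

PC=0  add  $0, $1, $2        | $0=0 $1=13 $2=7 $3=12 $4=8
PC=1  ori   $1, $2, 2        | $0=0 $1=7 $2=7 $3=12 $4=8
PC=2  beq  $3, $1, L5        | $0=0 $1=7 $2=7 $3=12 $4=8  [not taken]
PC=3  andi  $1, $4, 7        | $0=0 $1=0 $2=7 $3=12 $4=8
PC=4  xor  $4, $2, $1        | $0=0 $1=0 $2=7 $3=12 $4=7
PC=5  xori  $1, $0, 10       | $0=0 $1=10 $2=7 $3=12 $4=7
PC=6  bne  $4, $1, L9        | $0=0 $1=10 $2=7 $3=12 $4=7  [TAKEN]
PC=7  slt  $4, $2, $0        | $0=0 $1=10 $2=7 $3=12 $4=0
PC=9  slt  $2, $3, $4        | $0=0 $1=10 $2=0 $3=12 $4=0

$0=0 $1=10 $2=0 $3=12 $4=0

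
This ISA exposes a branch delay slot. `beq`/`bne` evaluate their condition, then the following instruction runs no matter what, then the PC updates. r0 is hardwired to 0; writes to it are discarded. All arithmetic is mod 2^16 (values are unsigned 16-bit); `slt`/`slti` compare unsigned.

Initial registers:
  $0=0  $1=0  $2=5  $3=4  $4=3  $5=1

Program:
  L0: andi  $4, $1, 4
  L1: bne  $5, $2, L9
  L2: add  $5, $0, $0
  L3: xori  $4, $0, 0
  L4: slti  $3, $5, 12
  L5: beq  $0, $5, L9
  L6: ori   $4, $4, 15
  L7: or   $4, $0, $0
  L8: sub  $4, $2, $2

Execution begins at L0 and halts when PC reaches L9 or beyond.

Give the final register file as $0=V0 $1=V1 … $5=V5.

$0=0 $1=0 $2=5 $3=4 $4=0 $5=0

#0 andi  $4, $1, 4 ; 0/0/5/4/0/1
#1 bne  $5, $2, L9 ; 0/0/5/4/0/1 ; →target
#2 add  $5, $0, $0 ; 0/0/5/4/0/0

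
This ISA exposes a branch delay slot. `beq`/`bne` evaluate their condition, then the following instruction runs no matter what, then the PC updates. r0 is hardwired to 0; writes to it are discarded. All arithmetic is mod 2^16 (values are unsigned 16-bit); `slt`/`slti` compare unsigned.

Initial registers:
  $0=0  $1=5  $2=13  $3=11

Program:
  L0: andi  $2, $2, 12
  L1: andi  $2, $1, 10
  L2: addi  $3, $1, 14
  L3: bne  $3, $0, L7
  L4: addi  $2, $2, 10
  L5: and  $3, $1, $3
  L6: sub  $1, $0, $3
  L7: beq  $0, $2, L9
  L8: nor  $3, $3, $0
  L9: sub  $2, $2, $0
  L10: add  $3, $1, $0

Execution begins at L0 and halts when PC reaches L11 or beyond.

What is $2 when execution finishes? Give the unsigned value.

10

PC=0  andi  $2, $2, 12       | $0=0 $1=5 $2=12 $3=11
PC=1  andi  $2, $1, 10       | $0=0 $1=5 $2=0 $3=11
PC=2  addi  $3, $1, 14       | $0=0 $1=5 $2=0 $3=19
PC=3  bne  $3, $0, L7        | $0=0 $1=5 $2=0 $3=19  [TAKEN]
PC=4  addi  $2, $2, 10       | $0=0 $1=5 $2=10 $3=19
PC=7  beq  $0, $2, L9        | $0=0 $1=5 $2=10 $3=19  [not taken]
PC=8  nor  $3, $3, $0        | $0=0 $1=5 $2=10 $3=65516
PC=9  sub  $2, $2, $0        | $0=0 $1=5 $2=10 $3=65516
PC=10 add  $3, $1, $0        | $0=0 $1=5 $2=10 $3=5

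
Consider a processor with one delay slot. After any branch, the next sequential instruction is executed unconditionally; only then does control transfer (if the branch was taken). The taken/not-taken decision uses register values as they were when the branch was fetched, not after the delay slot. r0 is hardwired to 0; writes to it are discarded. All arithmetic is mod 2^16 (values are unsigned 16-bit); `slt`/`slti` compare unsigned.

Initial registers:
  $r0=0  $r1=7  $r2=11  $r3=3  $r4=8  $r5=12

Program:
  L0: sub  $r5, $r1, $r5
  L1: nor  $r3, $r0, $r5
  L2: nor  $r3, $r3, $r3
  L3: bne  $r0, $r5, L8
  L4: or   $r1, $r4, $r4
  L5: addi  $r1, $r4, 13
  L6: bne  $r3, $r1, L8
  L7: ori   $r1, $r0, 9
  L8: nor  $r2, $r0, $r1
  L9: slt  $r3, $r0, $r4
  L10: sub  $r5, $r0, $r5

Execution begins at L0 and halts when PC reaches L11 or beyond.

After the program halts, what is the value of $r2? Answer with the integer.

PC=0  sub  $r5, $r1, $r5     | $r0=0 $r1=7 $r2=11 $r3=3 $r4=8 $r5=65531
PC=1  nor  $r3, $r0, $r5     | $r0=0 $r1=7 $r2=11 $r3=4 $r4=8 $r5=65531
PC=2  nor  $r3, $r3, $r3     | $r0=0 $r1=7 $r2=11 $r3=65531 $r4=8 $r5=65531
PC=3  bne  $r0, $r5, L8      | $r0=0 $r1=7 $r2=11 $r3=65531 $r4=8 $r5=65531  [TAKEN]
PC=4  or   $r1, $r4, $r4     | $r0=0 $r1=8 $r2=11 $r3=65531 $r4=8 $r5=65531
PC=8  nor  $r2, $r0, $r1     | $r0=0 $r1=8 $r2=65527 $r3=65531 $r4=8 $r5=65531
PC=9  slt  $r3, $r0, $r4     | $r0=0 $r1=8 $r2=65527 $r3=1 $r4=8 $r5=65531
PC=10 sub  $r5, $r0, $r5     | $r0=0 $r1=8 $r2=65527 $r3=1 $r4=8 $r5=5

65527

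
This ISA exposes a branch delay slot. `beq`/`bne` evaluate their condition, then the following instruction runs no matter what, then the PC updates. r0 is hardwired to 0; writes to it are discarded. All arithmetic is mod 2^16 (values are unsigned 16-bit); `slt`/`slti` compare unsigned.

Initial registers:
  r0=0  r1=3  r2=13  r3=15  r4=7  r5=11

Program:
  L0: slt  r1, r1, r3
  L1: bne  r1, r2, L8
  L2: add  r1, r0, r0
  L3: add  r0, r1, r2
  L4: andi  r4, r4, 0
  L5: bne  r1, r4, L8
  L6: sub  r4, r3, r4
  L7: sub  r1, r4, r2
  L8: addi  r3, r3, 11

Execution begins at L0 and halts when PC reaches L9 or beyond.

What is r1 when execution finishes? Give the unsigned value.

#0 slt  r1, r1, r3 ; 0/1/13/15/7/11
#1 bne  r1, r2, L8 ; 0/1/13/15/7/11 ; →target
#2 add  r1, r0, r0 ; 0/0/13/15/7/11
#8 addi  r3, r3, 11 ; 0/0/13/26/7/11

0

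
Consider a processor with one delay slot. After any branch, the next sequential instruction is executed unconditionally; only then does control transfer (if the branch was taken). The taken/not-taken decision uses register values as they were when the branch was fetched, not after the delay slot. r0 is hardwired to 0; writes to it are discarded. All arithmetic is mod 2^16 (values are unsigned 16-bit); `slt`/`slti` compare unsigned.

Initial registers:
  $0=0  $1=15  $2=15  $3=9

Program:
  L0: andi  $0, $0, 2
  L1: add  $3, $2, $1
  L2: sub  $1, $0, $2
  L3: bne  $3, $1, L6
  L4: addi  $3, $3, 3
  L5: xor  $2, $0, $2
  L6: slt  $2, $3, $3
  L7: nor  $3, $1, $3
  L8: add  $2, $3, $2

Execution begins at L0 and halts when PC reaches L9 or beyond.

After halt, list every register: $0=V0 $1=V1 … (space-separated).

$0=0 $1=65521 $2=14 $3=14

  step pc=0: andi  $0, $0, 2  regs=(0,15,15,9)
  step pc=1: add  $3, $2, $1  regs=(0,15,15,30)
  step pc=2: sub  $1, $0, $2  regs=(0,65521,15,30)
  step pc=3: bne  $3, $1, L6  cond=T  regs=(0,65521,15,30)
  step pc=4: addi  $3, $3, 3  regs=(0,65521,15,33)
  step pc=6: slt  $2, $3, $3  regs=(0,65521,0,33)
  step pc=7: nor  $3, $1, $3  regs=(0,65521,0,14)
  step pc=8: add  $2, $3, $2  regs=(0,65521,14,14)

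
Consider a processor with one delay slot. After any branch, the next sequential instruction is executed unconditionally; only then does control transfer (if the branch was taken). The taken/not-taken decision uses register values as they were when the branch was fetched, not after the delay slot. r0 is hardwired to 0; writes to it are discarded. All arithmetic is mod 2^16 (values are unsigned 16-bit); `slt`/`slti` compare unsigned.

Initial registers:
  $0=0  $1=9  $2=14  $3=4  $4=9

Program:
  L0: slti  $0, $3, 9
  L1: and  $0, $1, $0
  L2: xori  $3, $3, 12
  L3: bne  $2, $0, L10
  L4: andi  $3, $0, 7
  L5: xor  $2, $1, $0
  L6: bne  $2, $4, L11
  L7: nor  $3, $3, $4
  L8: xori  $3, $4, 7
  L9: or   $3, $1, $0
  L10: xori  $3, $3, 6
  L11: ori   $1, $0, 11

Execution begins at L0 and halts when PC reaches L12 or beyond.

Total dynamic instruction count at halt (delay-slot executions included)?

7

PC=0  slti  $0, $3, 9        | $0=0 $1=9 $2=14 $3=4 $4=9
PC=1  and  $0, $1, $0        | $0=0 $1=9 $2=14 $3=4 $4=9
PC=2  xori  $3, $3, 12       | $0=0 $1=9 $2=14 $3=8 $4=9
PC=3  bne  $2, $0, L10       | $0=0 $1=9 $2=14 $3=8 $4=9  [TAKEN]
PC=4  andi  $3, $0, 7        | $0=0 $1=9 $2=14 $3=0 $4=9
PC=10 xori  $3, $3, 6        | $0=0 $1=9 $2=14 $3=6 $4=9
PC=11 ori   $1, $0, 11       | $0=0 $1=11 $2=14 $3=6 $4=9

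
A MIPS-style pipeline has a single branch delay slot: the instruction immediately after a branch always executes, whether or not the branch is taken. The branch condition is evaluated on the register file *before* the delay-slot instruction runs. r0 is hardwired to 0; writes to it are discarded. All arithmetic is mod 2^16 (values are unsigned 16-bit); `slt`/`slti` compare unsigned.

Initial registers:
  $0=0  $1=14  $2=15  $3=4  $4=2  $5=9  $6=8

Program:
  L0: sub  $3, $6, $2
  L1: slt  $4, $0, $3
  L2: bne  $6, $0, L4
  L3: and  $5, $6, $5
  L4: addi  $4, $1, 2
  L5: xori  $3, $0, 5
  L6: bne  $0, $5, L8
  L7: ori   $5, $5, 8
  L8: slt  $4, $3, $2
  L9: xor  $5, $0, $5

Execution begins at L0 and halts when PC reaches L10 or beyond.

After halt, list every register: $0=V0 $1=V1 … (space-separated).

PC=0  sub  $3, $6, $2        | $0=0 $1=14 $2=15 $3=65529 $4=2 $5=9 $6=8
PC=1  slt  $4, $0, $3        | $0=0 $1=14 $2=15 $3=65529 $4=1 $5=9 $6=8
PC=2  bne  $6, $0, L4        | $0=0 $1=14 $2=15 $3=65529 $4=1 $5=9 $6=8  [TAKEN]
PC=3  and  $5, $6, $5        | $0=0 $1=14 $2=15 $3=65529 $4=1 $5=8 $6=8
PC=4  addi  $4, $1, 2        | $0=0 $1=14 $2=15 $3=65529 $4=16 $5=8 $6=8
PC=5  xori  $3, $0, 5        | $0=0 $1=14 $2=15 $3=5 $4=16 $5=8 $6=8
PC=6  bne  $0, $5, L8        | $0=0 $1=14 $2=15 $3=5 $4=16 $5=8 $6=8  [TAKEN]
PC=7  ori   $5, $5, 8        | $0=0 $1=14 $2=15 $3=5 $4=16 $5=8 $6=8
PC=8  slt  $4, $3, $2        | $0=0 $1=14 $2=15 $3=5 $4=1 $5=8 $6=8
PC=9  xor  $5, $0, $5        | $0=0 $1=14 $2=15 $3=5 $4=1 $5=8 $6=8

$0=0 $1=14 $2=15 $3=5 $4=1 $5=8 $6=8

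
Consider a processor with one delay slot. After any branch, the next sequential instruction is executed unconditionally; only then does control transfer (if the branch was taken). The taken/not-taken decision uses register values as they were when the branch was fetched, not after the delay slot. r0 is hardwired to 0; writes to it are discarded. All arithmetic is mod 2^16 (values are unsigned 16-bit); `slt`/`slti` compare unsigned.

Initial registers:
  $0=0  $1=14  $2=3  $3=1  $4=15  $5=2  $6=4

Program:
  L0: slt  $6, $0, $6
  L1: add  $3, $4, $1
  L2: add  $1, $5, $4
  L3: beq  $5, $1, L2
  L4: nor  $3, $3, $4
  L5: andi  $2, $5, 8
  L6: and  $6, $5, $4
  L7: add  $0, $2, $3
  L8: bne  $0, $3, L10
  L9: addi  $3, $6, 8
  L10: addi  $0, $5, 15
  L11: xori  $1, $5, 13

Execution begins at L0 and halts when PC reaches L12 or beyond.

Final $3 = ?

10

[0] slt  $6, $0, $6  →  {$0:0, $1:14, $2:3, $3:1, $4:15, $5:2, $6:1}
[1] add  $3, $4, $1  →  {$0:0, $1:14, $2:3, $3:29, $4:15, $5:2, $6:1}
[2] add  $1, $5, $4  →  {$0:0, $1:17, $2:3, $3:29, $4:15, $5:2, $6:1}
[3] beq  $5, $1, L2  →  {$0:0, $1:17, $2:3, $3:29, $4:15, $5:2, $6:1}  ⟨branch fallthrough⟩
[4] nor  $3, $3, $4  →  {$0:0, $1:17, $2:3, $3:65504, $4:15, $5:2, $6:1}
[5] andi  $2, $5, 8  →  {$0:0, $1:17, $2:0, $3:65504, $4:15, $5:2, $6:1}
[6] and  $6, $5, $4  →  {$0:0, $1:17, $2:0, $3:65504, $4:15, $5:2, $6:2}
[7] add  $0, $2, $3  →  {$0:0, $1:17, $2:0, $3:65504, $4:15, $5:2, $6:2}
[8] bne  $0, $3, L10  →  {$0:0, $1:17, $2:0, $3:65504, $4:15, $5:2, $6:2}  ⟨branch taken⟩
[9] addi  $3, $6, 8  →  {$0:0, $1:17, $2:0, $3:10, $4:15, $5:2, $6:2}
[10] addi  $0, $5, 15  →  {$0:0, $1:17, $2:0, $3:10, $4:15, $5:2, $6:2}
[11] xori  $1, $5, 13  →  {$0:0, $1:15, $2:0, $3:10, $4:15, $5:2, $6:2}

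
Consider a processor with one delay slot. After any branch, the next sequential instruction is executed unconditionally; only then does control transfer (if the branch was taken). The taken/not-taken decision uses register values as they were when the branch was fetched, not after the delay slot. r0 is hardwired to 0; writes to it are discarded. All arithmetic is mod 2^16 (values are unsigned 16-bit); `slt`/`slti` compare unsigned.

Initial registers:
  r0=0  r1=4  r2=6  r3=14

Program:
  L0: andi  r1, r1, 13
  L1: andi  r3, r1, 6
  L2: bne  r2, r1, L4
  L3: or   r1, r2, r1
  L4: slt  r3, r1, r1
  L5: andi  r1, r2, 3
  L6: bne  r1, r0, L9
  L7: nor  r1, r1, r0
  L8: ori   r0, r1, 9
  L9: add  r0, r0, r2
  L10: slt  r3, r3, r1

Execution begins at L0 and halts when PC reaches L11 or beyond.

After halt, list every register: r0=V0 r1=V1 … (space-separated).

r0=0 r1=65533 r2=6 r3=1

PC=0  andi  r1, r1, 13       | r0=0 r1=4 r2=6 r3=14
PC=1  andi  r3, r1, 6        | r0=0 r1=4 r2=6 r3=4
PC=2  bne  r2, r1, L4        | r0=0 r1=4 r2=6 r3=4  [TAKEN]
PC=3  or   r1, r2, r1        | r0=0 r1=6 r2=6 r3=4
PC=4  slt  r3, r1, r1        | r0=0 r1=6 r2=6 r3=0
PC=5  andi  r1, r2, 3        | r0=0 r1=2 r2=6 r3=0
PC=6  bne  r1, r0, L9        | r0=0 r1=2 r2=6 r3=0  [TAKEN]
PC=7  nor  r1, r1, r0        | r0=0 r1=65533 r2=6 r3=0
PC=9  add  r0, r0, r2        | r0=0 r1=65533 r2=6 r3=0
PC=10 slt  r3, r3, r1        | r0=0 r1=65533 r2=6 r3=1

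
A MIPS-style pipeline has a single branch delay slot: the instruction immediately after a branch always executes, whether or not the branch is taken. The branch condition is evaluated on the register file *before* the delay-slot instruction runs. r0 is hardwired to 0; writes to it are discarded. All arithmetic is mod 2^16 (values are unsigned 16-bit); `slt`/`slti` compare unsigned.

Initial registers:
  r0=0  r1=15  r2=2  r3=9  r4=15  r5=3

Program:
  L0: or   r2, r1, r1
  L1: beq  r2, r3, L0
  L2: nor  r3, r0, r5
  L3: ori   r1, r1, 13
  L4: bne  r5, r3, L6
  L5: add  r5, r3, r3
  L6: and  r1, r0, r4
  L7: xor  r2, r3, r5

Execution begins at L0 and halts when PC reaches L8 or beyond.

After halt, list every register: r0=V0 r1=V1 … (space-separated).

[0] or   r2, r1, r1  →  {r0:0, r1:15, r2:15, r3:9, r4:15, r5:3}
[1] beq  r2, r3, L0  →  {r0:0, r1:15, r2:15, r3:9, r4:15, r5:3}  ⟨branch fallthrough⟩
[2] nor  r3, r0, r5  →  {r0:0, r1:15, r2:15, r3:65532, r4:15, r5:3}
[3] ori   r1, r1, 13  →  {r0:0, r1:15, r2:15, r3:65532, r4:15, r5:3}
[4] bne  r5, r3, L6  →  {r0:0, r1:15, r2:15, r3:65532, r4:15, r5:3}  ⟨branch taken⟩
[5] add  r5, r3, r3  →  {r0:0, r1:15, r2:15, r3:65532, r4:15, r5:65528}
[6] and  r1, r0, r4  →  {r0:0, r1:0, r2:15, r3:65532, r4:15, r5:65528}
[7] xor  r2, r3, r5  →  {r0:0, r1:0, r2:4, r3:65532, r4:15, r5:65528}

r0=0 r1=0 r2=4 r3=65532 r4=15 r5=65528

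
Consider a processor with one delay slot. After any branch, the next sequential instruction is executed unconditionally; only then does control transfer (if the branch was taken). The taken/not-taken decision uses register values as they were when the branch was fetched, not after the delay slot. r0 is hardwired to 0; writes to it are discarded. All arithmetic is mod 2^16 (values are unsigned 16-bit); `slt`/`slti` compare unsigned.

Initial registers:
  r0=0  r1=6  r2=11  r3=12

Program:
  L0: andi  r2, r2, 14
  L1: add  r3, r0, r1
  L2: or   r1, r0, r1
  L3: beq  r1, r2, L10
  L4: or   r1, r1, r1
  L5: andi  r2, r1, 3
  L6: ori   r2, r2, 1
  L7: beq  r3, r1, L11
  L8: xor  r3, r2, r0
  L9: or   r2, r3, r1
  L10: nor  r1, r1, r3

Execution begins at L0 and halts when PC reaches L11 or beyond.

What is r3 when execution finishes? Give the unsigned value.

#0 andi  r2, r2, 14 ; 0/6/10/12
#1 add  r3, r0, r1 ; 0/6/10/6
#2 or   r1, r0, r1 ; 0/6/10/6
#3 beq  r1, r2, L10 ; 0/6/10/6 ; →fallthru
#4 or   r1, r1, r1 ; 0/6/10/6
#5 andi  r2, r1, 3 ; 0/6/2/6
#6 ori   r2, r2, 1 ; 0/6/3/6
#7 beq  r3, r1, L11 ; 0/6/3/6 ; →target
#8 xor  r3, r2, r0 ; 0/6/3/3

3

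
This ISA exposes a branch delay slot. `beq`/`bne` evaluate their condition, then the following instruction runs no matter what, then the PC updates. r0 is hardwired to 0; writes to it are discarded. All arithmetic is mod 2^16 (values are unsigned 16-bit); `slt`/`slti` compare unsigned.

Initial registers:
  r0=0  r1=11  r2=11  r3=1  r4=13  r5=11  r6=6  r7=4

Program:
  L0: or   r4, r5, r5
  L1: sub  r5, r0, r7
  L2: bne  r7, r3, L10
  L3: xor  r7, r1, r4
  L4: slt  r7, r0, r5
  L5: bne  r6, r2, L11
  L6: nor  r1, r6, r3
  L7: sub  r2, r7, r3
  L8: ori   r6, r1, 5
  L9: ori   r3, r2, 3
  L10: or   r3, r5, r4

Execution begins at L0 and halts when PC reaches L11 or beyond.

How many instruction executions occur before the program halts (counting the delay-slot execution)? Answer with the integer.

[0] or   r4, r5, r5  →  {r0:0, r1:11, r2:11, r3:1, r4:11, r5:11, r6:6, r7:4}
[1] sub  r5, r0, r7  →  {r0:0, r1:11, r2:11, r3:1, r4:11, r5:65532, r6:6, r7:4}
[2] bne  r7, r3, L10  →  {r0:0, r1:11, r2:11, r3:1, r4:11, r5:65532, r6:6, r7:4}  ⟨branch taken⟩
[3] xor  r7, r1, r4  →  {r0:0, r1:11, r2:11, r3:1, r4:11, r5:65532, r6:6, r7:0}
[10] or   r3, r5, r4  →  {r0:0, r1:11, r2:11, r3:65535, r4:11, r5:65532, r6:6, r7:0}

5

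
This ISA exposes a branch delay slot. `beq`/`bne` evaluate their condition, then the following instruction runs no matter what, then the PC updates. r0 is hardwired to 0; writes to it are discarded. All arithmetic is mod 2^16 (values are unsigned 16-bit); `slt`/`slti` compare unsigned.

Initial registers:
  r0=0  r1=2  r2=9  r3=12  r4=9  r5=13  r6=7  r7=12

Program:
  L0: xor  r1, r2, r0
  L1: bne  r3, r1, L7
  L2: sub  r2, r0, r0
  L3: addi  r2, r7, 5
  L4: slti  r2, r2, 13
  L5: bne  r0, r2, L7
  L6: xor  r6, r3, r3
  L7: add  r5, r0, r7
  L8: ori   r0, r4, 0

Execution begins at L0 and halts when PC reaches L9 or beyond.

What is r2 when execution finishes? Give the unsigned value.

[0] xor  r1, r2, r0  →  {r0:0, r1:9, r2:9, r3:12, r4:9, r5:13, r6:7, r7:12}
[1] bne  r3, r1, L7  →  {r0:0, r1:9, r2:9, r3:12, r4:9, r5:13, r6:7, r7:12}  ⟨branch taken⟩
[2] sub  r2, r0, r0  →  {r0:0, r1:9, r2:0, r3:12, r4:9, r5:13, r6:7, r7:12}
[7] add  r5, r0, r7  →  {r0:0, r1:9, r2:0, r3:12, r4:9, r5:12, r6:7, r7:12}
[8] ori   r0, r4, 0  →  {r0:0, r1:9, r2:0, r3:12, r4:9, r5:12, r6:7, r7:12}

0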